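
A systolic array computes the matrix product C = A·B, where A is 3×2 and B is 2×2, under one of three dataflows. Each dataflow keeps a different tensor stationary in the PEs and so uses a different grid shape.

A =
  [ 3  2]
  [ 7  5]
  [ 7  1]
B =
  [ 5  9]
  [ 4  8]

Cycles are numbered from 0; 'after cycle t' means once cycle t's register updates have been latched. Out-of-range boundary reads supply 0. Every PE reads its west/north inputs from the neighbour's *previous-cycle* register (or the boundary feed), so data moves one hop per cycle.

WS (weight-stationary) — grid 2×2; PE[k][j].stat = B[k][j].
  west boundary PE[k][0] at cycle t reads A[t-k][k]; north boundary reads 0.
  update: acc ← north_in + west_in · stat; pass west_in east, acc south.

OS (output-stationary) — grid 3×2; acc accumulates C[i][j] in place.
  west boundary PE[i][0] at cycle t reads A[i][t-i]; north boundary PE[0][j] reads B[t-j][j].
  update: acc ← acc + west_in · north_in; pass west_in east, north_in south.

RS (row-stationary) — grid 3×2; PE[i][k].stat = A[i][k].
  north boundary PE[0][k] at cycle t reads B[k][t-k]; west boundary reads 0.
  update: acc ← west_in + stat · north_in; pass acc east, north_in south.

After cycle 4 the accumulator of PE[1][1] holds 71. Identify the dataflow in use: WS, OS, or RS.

dataflow = WS

Under WS (2×2), PE[1][1]:
  cycle 0: PE[1][1] → acc 0, east 0, south 0
  cycle 1: PE[1][1] → acc 0, east 0, south 0
  cycle 2: PE[1][1] → acc 43, east 2, south 43
  cycle 3: PE[1][1] → acc 103, east 5, south 103
  cycle 4: PE[1][1] → acc 71, east 1, south 71
Under OS (3×2), PE[1][1]:
  cycle 0: PE[1][1] → acc 0, east 0, south 0
  cycle 1: PE[1][1] → acc 0, east 0, south 0
  cycle 2: PE[1][1] → acc 63, east 7, south 9
  cycle 3: PE[1][1] → acc 103, east 5, south 8
  cycle 4: PE[1][1] → acc 103, east 0, south 0
Under RS (3×2), PE[1][1]:
  cycle 0: PE[1][1] → acc 0, east 0, south 0
  cycle 1: PE[1][1] → acc 0, east 0, south 0
  cycle 2: PE[1][1] → acc 55, east 55, south 4
  cycle 3: PE[1][1] → acc 103, east 103, south 8
  cycle 4: PE[1][1] → acc 0, east 0, south 0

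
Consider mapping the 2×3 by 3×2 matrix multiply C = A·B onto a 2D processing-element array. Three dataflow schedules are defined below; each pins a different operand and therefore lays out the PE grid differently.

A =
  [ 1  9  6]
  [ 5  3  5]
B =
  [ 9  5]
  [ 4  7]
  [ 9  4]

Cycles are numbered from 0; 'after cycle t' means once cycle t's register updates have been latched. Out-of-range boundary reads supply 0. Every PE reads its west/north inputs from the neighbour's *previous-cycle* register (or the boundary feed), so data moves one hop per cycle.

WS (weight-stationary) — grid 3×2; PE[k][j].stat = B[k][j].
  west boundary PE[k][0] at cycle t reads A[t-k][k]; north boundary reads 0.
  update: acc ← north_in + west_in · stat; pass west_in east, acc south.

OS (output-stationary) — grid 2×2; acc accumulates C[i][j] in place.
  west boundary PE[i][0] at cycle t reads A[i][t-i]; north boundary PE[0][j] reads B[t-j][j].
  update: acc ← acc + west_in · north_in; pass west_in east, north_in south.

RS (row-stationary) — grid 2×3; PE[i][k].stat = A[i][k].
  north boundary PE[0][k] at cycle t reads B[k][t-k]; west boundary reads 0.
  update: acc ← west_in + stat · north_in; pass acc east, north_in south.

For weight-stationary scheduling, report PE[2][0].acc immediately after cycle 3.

PE[2][0].acc = 102

WS (3×2). Following PE[2][0] plus its west/north inputs:
  step 0 · PE1,0: acc=0; fwd→0 fwd↓0
  step 0 · PE2,0: acc=0; fwd→0 fwd↓0
  step 1 · PE1,0: acc=45; fwd→9 fwd↓45
  step 1 · PE2,0: acc=0; fwd→0 fwd↓0
  step 2 · PE1,0: acc=57; fwd→3 fwd↓57
  step 2 · PE2,0: acc=99; fwd→6 fwd↓99
  step 3 · PE1,0: acc=0; fwd→0 fwd↓0
  step 3 · PE2,0: acc=102; fwd→5 fwd↓102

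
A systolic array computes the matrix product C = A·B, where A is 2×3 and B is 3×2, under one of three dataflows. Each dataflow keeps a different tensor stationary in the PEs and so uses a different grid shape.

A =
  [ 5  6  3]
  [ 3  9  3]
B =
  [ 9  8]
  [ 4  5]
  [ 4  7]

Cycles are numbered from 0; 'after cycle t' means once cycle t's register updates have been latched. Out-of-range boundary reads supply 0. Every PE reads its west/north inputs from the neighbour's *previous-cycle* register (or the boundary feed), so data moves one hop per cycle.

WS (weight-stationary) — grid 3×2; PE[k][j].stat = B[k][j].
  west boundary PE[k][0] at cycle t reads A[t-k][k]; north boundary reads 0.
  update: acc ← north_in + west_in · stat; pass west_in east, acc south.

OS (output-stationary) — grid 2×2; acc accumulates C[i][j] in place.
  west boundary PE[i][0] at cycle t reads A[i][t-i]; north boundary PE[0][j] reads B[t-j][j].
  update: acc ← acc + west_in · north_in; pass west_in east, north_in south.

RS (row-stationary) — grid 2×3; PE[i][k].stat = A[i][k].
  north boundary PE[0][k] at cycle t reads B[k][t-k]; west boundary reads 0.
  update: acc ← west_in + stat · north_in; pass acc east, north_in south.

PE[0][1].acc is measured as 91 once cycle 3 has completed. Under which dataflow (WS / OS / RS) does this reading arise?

dataflow = OS

WS [3×2] PE[0][1] across cycles:
  c0 r0c1: 0 / 0 / 0
  c1 r0c1: 40 / 5 / 40
  c2 r0c1: 24 / 3 / 24
  c3 r0c1: 0 / 0 / 0
OS [2×2] PE[0][1] across cycles:
  c0 r0c1: 0 / 0 / 0
  c1 r0c1: 40 / 5 / 8
  c2 r0c1: 70 / 6 / 5
  c3 r0c1: 91 / 3 / 7
RS [2×3] PE[0][1] across cycles:
  c0 r0c1: 0 / 0 / 0
  c1 r0c1: 69 / 69 / 4
  c2 r0c1: 70 / 70 / 5
  c3 r0c1: 0 / 0 / 0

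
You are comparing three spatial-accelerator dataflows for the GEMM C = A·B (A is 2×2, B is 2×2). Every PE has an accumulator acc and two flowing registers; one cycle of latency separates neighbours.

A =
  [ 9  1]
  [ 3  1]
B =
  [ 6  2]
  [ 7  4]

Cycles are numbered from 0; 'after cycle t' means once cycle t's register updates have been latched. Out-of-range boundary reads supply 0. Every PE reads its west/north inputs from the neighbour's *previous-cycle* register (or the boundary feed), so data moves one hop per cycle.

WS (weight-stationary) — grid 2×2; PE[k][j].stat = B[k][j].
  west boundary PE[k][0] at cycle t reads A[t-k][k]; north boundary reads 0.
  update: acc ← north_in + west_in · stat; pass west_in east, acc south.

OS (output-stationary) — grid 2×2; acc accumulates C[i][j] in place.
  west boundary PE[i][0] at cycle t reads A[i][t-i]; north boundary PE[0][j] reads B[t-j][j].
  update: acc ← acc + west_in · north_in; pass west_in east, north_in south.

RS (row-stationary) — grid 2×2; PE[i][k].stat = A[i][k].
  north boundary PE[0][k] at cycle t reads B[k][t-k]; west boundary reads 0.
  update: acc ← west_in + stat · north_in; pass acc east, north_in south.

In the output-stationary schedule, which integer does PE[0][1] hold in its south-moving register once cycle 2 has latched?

register = 4

OS (2×2). Following PE[0][1] plus its west/north inputs:
  step 0 · PE0,0: acc=54; fwd→9 fwd↓6
  step 0 · PE0,1: acc=0; fwd→0 fwd↓0
  step 1 · PE0,0: acc=61; fwd→1 fwd↓7
  step 1 · PE0,1: acc=18; fwd→9 fwd↓2
  step 2 · PE0,0: acc=61; fwd→0 fwd↓0
  step 2 · PE0,1: acc=22; fwd→1 fwd↓4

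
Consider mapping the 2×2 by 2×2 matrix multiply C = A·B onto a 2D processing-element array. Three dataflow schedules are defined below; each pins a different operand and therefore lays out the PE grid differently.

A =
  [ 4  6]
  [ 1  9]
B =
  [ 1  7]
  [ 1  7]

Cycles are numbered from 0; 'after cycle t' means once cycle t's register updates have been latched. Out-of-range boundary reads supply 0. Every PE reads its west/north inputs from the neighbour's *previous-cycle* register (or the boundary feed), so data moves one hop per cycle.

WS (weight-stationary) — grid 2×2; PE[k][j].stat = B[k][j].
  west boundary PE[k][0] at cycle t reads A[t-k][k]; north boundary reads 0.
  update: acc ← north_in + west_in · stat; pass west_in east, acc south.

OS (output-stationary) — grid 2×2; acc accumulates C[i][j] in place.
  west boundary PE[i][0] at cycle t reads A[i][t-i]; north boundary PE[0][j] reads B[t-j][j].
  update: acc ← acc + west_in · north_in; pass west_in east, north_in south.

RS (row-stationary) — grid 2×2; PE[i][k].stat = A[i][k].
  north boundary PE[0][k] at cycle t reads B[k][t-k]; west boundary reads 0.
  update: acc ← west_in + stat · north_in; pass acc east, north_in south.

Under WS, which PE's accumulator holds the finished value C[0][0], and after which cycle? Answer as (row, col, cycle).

WS — PE[1][0] is where C[0][0] collects:
  0: (1,0).acc=0  regs=<0,0>
  1: (1,0).acc=10  regs=<6,10>

(row, col, cycle) = (1, 0, 1)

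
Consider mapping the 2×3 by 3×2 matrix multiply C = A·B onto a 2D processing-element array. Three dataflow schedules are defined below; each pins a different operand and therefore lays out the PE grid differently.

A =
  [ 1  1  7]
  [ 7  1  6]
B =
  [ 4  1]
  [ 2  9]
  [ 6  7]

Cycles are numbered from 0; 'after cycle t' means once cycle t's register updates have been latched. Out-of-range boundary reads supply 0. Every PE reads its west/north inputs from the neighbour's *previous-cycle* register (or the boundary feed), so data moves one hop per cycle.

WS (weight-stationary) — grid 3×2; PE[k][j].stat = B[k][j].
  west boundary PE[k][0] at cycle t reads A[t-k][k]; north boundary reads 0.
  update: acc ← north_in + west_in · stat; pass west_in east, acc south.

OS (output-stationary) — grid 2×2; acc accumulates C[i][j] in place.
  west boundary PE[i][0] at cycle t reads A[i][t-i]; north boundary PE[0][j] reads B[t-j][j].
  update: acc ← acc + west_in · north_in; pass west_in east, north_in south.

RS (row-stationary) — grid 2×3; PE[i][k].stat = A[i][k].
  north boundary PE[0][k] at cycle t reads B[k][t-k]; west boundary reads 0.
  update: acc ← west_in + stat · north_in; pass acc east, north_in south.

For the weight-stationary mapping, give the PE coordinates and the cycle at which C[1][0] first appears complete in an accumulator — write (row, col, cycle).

(row, col, cycle) = (2, 0, 3)

WS: C[1][0] accumulates in PE[2][0]:
  cycle 0: PE[2][0] → acc 0, east 0, south 0
  cycle 1: PE[2][0] → acc 0, east 0, south 0
  cycle 2: PE[2][0] → acc 48, east 7, south 48
  cycle 3: PE[2][0] → acc 66, east 6, south 66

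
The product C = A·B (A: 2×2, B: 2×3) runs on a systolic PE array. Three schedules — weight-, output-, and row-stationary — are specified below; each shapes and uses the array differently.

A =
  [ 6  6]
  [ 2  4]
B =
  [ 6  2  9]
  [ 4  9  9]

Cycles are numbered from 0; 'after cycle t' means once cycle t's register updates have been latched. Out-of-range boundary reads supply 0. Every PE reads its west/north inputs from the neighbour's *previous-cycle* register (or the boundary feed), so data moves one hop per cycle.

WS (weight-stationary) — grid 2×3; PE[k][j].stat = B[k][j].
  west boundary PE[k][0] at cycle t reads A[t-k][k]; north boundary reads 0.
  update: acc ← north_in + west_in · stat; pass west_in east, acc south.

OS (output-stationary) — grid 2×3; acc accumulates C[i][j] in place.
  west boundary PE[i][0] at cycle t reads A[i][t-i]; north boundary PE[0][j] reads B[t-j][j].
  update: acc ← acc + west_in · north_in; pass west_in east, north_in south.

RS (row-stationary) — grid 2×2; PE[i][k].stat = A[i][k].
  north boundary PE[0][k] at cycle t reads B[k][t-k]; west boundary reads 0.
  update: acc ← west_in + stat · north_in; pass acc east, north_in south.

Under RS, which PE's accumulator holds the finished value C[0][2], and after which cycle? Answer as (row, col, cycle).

(row, col, cycle) = (0, 1, 3)

RS: C[0][2] accumulates in PE[0][1]:
  c0 r0c1: 0 / 0 / 0
  c1 r0c1: 60 / 60 / 4
  c2 r0c1: 66 / 66 / 9
  c3 r0c1: 108 / 108 / 9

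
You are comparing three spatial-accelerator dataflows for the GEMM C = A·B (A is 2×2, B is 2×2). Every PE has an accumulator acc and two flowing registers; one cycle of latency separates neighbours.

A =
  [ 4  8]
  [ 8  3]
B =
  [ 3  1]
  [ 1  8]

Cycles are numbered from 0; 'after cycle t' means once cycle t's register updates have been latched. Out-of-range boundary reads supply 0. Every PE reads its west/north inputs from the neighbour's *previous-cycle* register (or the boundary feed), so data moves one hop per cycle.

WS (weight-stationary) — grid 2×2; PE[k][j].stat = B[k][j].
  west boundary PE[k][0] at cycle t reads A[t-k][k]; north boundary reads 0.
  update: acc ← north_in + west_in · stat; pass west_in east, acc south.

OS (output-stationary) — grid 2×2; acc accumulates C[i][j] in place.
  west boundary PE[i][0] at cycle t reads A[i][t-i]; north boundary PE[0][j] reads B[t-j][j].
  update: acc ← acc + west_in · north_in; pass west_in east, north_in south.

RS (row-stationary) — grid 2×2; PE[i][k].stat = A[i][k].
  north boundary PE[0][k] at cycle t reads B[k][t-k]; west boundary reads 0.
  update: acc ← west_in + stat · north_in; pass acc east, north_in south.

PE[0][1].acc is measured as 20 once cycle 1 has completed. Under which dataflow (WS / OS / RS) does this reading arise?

dataflow = RS

WS [2×2] PE[0][1] across cycles:
  step 0 · PE0,1: acc=0; fwd→0 fwd↓0
  step 1 · PE0,1: acc=4; fwd→4 fwd↓4
OS [2×2] PE[0][1] across cycles:
  step 0 · PE0,1: acc=0; fwd→0 fwd↓0
  step 1 · PE0,1: acc=4; fwd→4 fwd↓1
RS [2×2] PE[0][1] across cycles:
  step 0 · PE0,1: acc=0; fwd→0 fwd↓0
  step 1 · PE0,1: acc=20; fwd→20 fwd↓1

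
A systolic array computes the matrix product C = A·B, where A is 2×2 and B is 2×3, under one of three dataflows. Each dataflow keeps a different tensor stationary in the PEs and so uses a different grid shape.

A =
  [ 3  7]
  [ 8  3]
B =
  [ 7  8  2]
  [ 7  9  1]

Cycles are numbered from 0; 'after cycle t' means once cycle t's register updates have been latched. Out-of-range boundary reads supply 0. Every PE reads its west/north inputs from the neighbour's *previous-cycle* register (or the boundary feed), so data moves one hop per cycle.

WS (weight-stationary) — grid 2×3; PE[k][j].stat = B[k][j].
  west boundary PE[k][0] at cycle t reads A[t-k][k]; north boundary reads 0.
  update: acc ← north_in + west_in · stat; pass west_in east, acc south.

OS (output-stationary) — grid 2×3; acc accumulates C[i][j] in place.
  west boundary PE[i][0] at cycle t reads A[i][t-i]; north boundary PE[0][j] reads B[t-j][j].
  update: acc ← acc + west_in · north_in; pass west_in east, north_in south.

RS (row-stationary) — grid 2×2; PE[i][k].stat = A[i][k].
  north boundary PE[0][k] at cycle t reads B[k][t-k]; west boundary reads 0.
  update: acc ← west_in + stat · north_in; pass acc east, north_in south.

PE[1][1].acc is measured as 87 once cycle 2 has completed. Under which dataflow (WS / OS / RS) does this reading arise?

dataflow = WS

Under WS (2×3), PE[1][1]:
  t=0 PE[1][1]: acc=0 h=0 v=0
  t=1 PE[1][1]: acc=0 h=0 v=0
  t=2 PE[1][1]: acc=87 h=7 v=87
Under OS (2×3), PE[1][1]:
  t=0 PE[1][1]: acc=0 h=0 v=0
  t=1 PE[1][1]: acc=0 h=0 v=0
  t=2 PE[1][1]: acc=64 h=8 v=8
Under RS (2×2), PE[1][1]:
  t=0 PE[1][1]: acc=0 h=0 v=0
  t=1 PE[1][1]: acc=0 h=0 v=0
  t=2 PE[1][1]: acc=77 h=77 v=7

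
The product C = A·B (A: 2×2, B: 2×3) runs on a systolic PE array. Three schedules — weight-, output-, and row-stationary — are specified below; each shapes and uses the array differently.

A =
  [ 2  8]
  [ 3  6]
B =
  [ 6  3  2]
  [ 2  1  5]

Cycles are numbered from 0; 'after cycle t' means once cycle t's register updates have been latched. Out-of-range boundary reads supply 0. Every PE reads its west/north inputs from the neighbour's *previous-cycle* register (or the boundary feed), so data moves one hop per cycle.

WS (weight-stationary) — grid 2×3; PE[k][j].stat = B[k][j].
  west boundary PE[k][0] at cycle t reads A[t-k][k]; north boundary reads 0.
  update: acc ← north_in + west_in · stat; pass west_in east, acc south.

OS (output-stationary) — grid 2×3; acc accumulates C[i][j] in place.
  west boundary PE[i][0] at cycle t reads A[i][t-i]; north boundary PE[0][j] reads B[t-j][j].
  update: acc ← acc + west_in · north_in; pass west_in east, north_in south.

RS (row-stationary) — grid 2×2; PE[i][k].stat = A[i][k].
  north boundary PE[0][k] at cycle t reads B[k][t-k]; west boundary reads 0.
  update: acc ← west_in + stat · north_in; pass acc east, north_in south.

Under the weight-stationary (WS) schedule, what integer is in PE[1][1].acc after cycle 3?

WS on a 2×3 grid — tracing PE[1][1] and its feeders:
  @0  [0,1]  acc 0  |  →0  ↓0
  @0  [1,0]  acc 0  |  →0  ↓0
  @0  [1,1]  acc 0  |  →0  ↓0
  @1  [0,1]  acc 6  |  →2  ↓6
  @1  [1,0]  acc 28  |  →8  ↓28
  @1  [1,1]  acc 0  |  →0  ↓0
  @2  [0,1]  acc 9  |  →3  ↓9
  @2  [1,0]  acc 30  |  →6  ↓30
  @2  [1,1]  acc 14  |  →8  ↓14
  @3  [0,1]  acc 0  |  →0  ↓0
  @3  [1,0]  acc 0  |  →0  ↓0
  @3  [1,1]  acc 15  |  →6  ↓15

PE[1][1].acc = 15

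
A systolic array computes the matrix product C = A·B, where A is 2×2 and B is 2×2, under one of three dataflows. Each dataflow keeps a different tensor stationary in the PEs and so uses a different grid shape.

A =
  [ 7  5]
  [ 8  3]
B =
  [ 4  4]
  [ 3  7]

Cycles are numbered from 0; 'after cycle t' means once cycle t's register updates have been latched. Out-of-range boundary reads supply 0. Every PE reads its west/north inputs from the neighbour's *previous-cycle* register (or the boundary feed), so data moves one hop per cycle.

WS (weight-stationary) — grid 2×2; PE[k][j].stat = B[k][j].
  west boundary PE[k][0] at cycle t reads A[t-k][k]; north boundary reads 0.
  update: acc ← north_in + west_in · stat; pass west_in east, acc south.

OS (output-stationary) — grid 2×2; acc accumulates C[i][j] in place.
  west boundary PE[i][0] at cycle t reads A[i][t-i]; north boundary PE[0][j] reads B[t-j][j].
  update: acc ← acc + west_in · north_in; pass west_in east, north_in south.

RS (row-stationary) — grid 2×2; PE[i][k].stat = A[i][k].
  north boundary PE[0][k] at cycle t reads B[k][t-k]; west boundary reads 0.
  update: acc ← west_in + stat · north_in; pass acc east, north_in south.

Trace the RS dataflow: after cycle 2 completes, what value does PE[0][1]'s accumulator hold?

PE[0][1].acc = 63

RS on a 2×2 grid — tracing PE[0][1] and its feeders:
  0: (0,0).acc=28  regs=<28,4>
  0: (0,1).acc=0  regs=<0,0>
  1: (0,0).acc=28  regs=<28,4>
  1: (0,1).acc=43  regs=<43,3>
  2: (0,0).acc=0  regs=<0,0>
  2: (0,1).acc=63  regs=<63,7>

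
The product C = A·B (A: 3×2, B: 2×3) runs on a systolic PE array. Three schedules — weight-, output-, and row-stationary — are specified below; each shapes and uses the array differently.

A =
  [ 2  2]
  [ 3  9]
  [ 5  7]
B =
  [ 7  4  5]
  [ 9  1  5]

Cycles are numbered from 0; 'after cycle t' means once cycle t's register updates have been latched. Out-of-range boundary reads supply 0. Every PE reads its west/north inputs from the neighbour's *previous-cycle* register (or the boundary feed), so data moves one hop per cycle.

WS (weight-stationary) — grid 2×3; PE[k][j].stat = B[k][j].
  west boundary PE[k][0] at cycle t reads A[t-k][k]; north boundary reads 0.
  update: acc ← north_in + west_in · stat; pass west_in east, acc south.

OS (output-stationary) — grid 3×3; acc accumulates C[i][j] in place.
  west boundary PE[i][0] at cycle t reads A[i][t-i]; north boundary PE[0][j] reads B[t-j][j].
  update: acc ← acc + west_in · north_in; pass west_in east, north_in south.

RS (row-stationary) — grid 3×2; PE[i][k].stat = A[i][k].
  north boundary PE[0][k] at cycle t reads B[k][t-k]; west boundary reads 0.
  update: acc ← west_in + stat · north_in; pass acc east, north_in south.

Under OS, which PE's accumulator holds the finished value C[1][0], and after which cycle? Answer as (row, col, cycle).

(row, col, cycle) = (1, 0, 2)

Under OS, C[1][0] lands at PE[1][0]:
  @0  [1,0]  acc 0  |  →0  ↓0
  @1  [1,0]  acc 21  |  →3  ↓7
  @2  [1,0]  acc 102  |  →9  ↓9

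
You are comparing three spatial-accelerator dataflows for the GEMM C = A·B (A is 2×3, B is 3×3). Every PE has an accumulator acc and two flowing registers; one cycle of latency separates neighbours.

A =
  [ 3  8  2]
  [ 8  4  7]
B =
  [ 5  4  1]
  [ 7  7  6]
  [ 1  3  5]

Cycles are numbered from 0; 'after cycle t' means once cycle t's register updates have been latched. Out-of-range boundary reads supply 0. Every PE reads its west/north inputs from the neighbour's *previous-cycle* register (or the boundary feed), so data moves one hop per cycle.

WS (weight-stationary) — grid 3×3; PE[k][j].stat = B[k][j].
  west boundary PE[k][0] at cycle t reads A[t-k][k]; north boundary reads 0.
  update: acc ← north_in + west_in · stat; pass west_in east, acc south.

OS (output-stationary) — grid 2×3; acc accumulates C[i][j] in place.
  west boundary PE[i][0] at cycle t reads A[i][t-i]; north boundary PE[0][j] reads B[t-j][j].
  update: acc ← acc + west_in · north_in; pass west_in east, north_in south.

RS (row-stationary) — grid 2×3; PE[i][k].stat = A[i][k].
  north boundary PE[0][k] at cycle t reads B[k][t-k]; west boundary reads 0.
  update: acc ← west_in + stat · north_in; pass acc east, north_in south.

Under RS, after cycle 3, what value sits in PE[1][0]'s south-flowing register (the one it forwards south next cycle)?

Tracing RS — 2×3 array, target PE[1][0]:
  @0  [0,0]  acc 15  |  →15  ↓5
  @0  [1,0]  acc 0  |  →0  ↓0
  @1  [0,0]  acc 12  |  →12  ↓4
  @1  [1,0]  acc 40  |  →40  ↓5
  @2  [0,0]  acc 3  |  →3  ↓1
  @2  [1,0]  acc 32  |  →32  ↓4
  @3  [0,0]  acc 0  |  →0  ↓0
  @3  [1,0]  acc 8  |  →8  ↓1

register = 1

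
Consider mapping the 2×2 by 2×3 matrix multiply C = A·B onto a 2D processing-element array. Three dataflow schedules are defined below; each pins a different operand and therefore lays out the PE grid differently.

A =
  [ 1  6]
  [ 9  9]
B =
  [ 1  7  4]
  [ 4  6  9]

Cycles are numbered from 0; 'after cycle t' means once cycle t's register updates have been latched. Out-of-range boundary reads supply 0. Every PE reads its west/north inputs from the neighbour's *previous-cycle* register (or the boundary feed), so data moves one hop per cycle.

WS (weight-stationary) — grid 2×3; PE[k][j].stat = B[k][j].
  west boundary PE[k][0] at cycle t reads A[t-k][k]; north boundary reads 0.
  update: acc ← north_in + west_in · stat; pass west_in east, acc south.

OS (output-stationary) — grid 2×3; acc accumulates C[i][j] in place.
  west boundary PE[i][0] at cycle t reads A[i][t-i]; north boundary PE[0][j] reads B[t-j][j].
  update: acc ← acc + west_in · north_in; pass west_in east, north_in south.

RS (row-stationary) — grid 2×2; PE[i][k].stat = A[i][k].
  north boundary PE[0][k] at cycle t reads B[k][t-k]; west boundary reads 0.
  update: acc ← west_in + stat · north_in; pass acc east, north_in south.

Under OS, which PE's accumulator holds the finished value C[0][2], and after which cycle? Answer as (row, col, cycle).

OS — PE[0][2] is where C[0][2] collects:
  step 0 · PE0,2: acc=0; fwd→0 fwd↓0
  step 1 · PE0,2: acc=0; fwd→0 fwd↓0
  step 2 · PE0,2: acc=4; fwd→1 fwd↓4
  step 3 · PE0,2: acc=58; fwd→6 fwd↓9

(row, col, cycle) = (0, 2, 3)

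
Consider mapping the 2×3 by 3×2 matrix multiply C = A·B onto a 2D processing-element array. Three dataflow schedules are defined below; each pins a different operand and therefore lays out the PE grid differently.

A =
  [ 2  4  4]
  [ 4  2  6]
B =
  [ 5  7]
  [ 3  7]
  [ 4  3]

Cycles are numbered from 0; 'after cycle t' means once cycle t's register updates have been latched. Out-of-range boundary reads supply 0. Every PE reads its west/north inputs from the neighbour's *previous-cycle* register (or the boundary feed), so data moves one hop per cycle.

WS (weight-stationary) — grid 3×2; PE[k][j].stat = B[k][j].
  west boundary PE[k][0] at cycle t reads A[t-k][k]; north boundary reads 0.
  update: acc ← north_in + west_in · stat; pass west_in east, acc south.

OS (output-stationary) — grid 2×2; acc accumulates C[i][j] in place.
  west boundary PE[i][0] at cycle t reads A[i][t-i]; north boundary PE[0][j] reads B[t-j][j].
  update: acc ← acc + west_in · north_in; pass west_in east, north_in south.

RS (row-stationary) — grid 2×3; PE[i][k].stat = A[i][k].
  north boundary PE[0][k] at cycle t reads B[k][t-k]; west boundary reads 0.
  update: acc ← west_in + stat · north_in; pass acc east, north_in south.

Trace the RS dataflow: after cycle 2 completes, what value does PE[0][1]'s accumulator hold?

PE[0][1].acc = 42

RS 2×3: PE[0][1] cycle-by-cycle (with neighbour feeds):
  cycle 0: PE[0][0] → acc 10, east 10, south 5
  cycle 0: PE[0][1] → acc 0, east 0, south 0
  cycle 1: PE[0][0] → acc 14, east 14, south 7
  cycle 1: PE[0][1] → acc 22, east 22, south 3
  cycle 2: PE[0][0] → acc 0, east 0, south 0
  cycle 2: PE[0][1] → acc 42, east 42, south 7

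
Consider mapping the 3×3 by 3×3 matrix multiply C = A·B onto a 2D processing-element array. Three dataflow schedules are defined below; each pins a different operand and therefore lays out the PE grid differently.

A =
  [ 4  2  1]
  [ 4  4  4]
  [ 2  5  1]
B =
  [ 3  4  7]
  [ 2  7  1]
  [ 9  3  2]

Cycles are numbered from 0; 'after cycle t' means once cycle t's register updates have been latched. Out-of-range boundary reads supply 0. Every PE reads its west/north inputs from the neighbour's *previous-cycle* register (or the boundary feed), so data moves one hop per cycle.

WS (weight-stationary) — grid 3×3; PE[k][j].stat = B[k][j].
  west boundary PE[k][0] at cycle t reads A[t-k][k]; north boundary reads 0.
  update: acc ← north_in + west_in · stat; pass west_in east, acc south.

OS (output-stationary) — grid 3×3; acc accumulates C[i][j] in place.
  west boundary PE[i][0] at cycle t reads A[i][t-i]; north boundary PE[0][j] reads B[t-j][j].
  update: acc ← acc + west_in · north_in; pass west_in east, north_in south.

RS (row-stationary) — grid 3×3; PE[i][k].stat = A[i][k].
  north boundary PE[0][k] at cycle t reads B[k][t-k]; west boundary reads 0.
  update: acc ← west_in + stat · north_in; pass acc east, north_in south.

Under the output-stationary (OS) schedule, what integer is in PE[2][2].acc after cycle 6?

PE[2][2].acc = 21

OS on a 3×3 grid — tracing PE[2][2] and its feeders:
  c0 r1c2: 0 / 0 / 0
  c0 r2c1: 0 / 0 / 0
  c0 r2c2: 0 / 0 / 0
  c1 r1c2: 0 / 0 / 0
  c1 r2c1: 0 / 0 / 0
  c1 r2c2: 0 / 0 / 0
  c2 r1c2: 0 / 0 / 0
  c2 r2c1: 0 / 0 / 0
  c2 r2c2: 0 / 0 / 0
  c3 r1c2: 28 / 4 / 7
  c3 r2c1: 8 / 2 / 4
  c3 r2c2: 0 / 0 / 0
  c4 r1c2: 32 / 4 / 1
  c4 r2c1: 43 / 5 / 7
  c4 r2c2: 14 / 2 / 7
  c5 r1c2: 40 / 4 / 2
  c5 r2c1: 46 / 1 / 3
  c5 r2c2: 19 / 5 / 1
  c6 r1c2: 40 / 0 / 0
  c6 r2c1: 46 / 0 / 0
  c6 r2c2: 21 / 1 / 2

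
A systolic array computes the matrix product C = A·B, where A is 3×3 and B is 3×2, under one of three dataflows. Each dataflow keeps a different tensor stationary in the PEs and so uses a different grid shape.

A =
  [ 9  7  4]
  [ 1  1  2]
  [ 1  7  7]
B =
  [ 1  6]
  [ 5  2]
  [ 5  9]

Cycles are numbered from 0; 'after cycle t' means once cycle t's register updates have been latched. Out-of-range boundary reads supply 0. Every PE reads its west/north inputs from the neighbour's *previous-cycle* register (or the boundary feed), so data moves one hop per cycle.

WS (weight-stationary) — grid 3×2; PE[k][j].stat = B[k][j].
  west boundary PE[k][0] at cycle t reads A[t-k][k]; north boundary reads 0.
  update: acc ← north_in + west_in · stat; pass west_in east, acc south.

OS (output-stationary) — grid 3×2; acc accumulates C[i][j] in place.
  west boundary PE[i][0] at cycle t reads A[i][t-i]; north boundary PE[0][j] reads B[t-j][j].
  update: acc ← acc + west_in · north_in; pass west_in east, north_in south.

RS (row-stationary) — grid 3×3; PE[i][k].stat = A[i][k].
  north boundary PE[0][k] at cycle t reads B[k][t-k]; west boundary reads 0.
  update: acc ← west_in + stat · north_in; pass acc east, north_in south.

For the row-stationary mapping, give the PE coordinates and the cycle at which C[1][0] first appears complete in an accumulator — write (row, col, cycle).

Under RS, C[1][0] lands at PE[1][2]:
  c0 r1c2: 0 / 0 / 0
  c1 r1c2: 0 / 0 / 0
  c2 r1c2: 0 / 0 / 0
  c3 r1c2: 16 / 16 / 5

(row, col, cycle) = (1, 2, 3)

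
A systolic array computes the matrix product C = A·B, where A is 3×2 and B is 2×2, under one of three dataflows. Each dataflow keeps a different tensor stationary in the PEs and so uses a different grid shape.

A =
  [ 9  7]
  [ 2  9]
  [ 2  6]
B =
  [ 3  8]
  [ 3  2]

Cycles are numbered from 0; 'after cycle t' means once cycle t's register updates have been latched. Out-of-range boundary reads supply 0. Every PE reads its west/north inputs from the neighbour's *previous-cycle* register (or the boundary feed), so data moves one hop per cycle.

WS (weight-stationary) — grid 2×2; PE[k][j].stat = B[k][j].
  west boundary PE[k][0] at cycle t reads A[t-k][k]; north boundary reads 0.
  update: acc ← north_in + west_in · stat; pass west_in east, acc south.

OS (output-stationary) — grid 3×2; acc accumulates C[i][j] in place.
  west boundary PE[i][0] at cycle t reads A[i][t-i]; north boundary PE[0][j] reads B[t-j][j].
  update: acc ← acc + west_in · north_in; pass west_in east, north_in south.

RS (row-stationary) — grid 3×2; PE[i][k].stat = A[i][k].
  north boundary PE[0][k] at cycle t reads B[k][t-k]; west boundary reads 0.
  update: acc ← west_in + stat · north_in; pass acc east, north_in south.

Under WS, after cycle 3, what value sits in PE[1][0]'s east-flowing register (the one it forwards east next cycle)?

register = 6

WS on a 2×2 grid — tracing PE[1][0] and its feeders:
  after 0 — PE[0][0] acc=27, pass-E 9, pass-S 27
  after 0 — PE[1][0] acc=0, pass-E 0, pass-S 0
  after 1 — PE[0][0] acc=6, pass-E 2, pass-S 6
  after 1 — PE[1][0] acc=48, pass-E 7, pass-S 48
  after 2 — PE[0][0] acc=6, pass-E 2, pass-S 6
  after 2 — PE[1][0] acc=33, pass-E 9, pass-S 33
  after 3 — PE[0][0] acc=0, pass-E 0, pass-S 0
  after 3 — PE[1][0] acc=24, pass-E 6, pass-S 24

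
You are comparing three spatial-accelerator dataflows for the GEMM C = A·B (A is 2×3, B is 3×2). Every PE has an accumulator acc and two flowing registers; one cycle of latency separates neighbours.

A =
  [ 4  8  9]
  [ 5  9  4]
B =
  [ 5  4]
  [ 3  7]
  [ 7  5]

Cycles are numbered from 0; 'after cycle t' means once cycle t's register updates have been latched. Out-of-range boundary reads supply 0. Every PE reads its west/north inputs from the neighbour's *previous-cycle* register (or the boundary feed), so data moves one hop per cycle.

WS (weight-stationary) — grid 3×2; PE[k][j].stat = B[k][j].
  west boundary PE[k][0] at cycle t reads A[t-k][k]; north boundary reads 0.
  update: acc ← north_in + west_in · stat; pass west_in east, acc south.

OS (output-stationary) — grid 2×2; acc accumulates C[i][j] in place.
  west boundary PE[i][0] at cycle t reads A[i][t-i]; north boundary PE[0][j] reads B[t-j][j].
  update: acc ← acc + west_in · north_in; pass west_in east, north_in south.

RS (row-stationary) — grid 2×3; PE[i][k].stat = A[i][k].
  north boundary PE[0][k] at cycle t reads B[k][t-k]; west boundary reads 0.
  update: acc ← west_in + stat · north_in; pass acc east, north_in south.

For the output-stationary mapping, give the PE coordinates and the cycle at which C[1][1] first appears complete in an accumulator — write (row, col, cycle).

OS: C[1][1] accumulates in PE[1][1]:
  cycle 0: PE[1][1] → acc 0, east 0, south 0
  cycle 1: PE[1][1] → acc 0, east 0, south 0
  cycle 2: PE[1][1] → acc 20, east 5, south 4
  cycle 3: PE[1][1] → acc 83, east 9, south 7
  cycle 4: PE[1][1] → acc 103, east 4, south 5

(row, col, cycle) = (1, 1, 4)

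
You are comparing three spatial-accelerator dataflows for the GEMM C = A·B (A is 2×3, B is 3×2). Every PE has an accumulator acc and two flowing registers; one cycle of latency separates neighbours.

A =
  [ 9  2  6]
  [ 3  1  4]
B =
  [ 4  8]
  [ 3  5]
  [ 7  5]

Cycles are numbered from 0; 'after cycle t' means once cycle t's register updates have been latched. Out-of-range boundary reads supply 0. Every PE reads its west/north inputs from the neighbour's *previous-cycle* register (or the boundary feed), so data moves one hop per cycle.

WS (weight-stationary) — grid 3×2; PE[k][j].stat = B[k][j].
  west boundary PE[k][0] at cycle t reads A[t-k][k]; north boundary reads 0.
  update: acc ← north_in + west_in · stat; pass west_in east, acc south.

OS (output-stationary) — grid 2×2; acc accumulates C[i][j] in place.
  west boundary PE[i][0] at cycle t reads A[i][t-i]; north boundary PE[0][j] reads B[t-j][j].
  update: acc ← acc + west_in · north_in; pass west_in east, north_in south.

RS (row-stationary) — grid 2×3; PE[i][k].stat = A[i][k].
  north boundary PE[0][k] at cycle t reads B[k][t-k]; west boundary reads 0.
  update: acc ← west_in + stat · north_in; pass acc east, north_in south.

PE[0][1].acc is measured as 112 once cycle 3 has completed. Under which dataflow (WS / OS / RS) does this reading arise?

WS [3×2] PE[0][1] across cycles:
  after 0 — PE[0][1] acc=0, pass-E 0, pass-S 0
  after 1 — PE[0][1] acc=72, pass-E 9, pass-S 72
  after 2 — PE[0][1] acc=24, pass-E 3, pass-S 24
  after 3 — PE[0][1] acc=0, pass-E 0, pass-S 0
OS [2×2] PE[0][1] across cycles:
  after 0 — PE[0][1] acc=0, pass-E 0, pass-S 0
  after 1 — PE[0][1] acc=72, pass-E 9, pass-S 8
  after 2 — PE[0][1] acc=82, pass-E 2, pass-S 5
  after 3 — PE[0][1] acc=112, pass-E 6, pass-S 5
RS [2×3] PE[0][1] across cycles:
  after 0 — PE[0][1] acc=0, pass-E 0, pass-S 0
  after 1 — PE[0][1] acc=42, pass-E 42, pass-S 3
  after 2 — PE[0][1] acc=82, pass-E 82, pass-S 5
  after 3 — PE[0][1] acc=0, pass-E 0, pass-S 0

dataflow = OS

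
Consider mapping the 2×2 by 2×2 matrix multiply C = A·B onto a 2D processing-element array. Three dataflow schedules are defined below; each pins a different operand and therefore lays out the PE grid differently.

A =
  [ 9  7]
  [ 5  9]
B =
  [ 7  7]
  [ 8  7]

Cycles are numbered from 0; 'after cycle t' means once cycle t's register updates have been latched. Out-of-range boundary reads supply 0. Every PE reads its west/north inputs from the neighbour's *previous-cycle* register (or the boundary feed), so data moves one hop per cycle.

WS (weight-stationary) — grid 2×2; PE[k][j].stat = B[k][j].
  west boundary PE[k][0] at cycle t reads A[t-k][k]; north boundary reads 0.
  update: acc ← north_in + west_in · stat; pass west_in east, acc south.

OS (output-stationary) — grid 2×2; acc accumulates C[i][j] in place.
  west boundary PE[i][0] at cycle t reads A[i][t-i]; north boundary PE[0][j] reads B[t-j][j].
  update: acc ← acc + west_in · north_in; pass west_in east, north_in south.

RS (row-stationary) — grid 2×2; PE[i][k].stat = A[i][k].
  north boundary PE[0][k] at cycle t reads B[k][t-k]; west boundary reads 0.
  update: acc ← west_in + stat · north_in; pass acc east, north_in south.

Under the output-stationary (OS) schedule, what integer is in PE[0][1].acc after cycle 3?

OS (2×2). Following PE[0][1] plus its west/north inputs:
  step 0 · PE0,0: acc=63; fwd→9 fwd↓7
  step 0 · PE0,1: acc=0; fwd→0 fwd↓0
  step 1 · PE0,0: acc=119; fwd→7 fwd↓8
  step 1 · PE0,1: acc=63; fwd→9 fwd↓7
  step 2 · PE0,0: acc=119; fwd→0 fwd↓0
  step 2 · PE0,1: acc=112; fwd→7 fwd↓7
  step 3 · PE0,0: acc=119; fwd→0 fwd↓0
  step 3 · PE0,1: acc=112; fwd→0 fwd↓0

PE[0][1].acc = 112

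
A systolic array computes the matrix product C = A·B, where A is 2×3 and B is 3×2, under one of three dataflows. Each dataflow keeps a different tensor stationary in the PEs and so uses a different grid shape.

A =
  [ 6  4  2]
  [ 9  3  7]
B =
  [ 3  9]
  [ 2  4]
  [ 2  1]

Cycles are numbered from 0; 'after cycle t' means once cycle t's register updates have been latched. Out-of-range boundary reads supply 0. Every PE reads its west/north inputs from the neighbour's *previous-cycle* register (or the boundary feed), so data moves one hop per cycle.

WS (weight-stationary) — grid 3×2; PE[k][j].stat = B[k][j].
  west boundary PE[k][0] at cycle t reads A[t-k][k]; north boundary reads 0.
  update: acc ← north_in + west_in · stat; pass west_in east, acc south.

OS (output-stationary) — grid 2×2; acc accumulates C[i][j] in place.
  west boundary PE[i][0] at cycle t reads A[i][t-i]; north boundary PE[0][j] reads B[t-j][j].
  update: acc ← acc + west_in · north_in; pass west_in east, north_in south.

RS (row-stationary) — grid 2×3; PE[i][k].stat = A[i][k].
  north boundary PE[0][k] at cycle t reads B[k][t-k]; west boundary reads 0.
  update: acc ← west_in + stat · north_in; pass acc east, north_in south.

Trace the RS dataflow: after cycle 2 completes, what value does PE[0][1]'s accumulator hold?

PE[0][1].acc = 70

RS on a 2×3 grid — tracing PE[0][1] and its feeders:
  after 0 — PE[0][0] acc=18, pass-E 18, pass-S 3
  after 0 — PE[0][1] acc=0, pass-E 0, pass-S 0
  after 1 — PE[0][0] acc=54, pass-E 54, pass-S 9
  after 1 — PE[0][1] acc=26, pass-E 26, pass-S 2
  after 2 — PE[0][0] acc=0, pass-E 0, pass-S 0
  after 2 — PE[0][1] acc=70, pass-E 70, pass-S 4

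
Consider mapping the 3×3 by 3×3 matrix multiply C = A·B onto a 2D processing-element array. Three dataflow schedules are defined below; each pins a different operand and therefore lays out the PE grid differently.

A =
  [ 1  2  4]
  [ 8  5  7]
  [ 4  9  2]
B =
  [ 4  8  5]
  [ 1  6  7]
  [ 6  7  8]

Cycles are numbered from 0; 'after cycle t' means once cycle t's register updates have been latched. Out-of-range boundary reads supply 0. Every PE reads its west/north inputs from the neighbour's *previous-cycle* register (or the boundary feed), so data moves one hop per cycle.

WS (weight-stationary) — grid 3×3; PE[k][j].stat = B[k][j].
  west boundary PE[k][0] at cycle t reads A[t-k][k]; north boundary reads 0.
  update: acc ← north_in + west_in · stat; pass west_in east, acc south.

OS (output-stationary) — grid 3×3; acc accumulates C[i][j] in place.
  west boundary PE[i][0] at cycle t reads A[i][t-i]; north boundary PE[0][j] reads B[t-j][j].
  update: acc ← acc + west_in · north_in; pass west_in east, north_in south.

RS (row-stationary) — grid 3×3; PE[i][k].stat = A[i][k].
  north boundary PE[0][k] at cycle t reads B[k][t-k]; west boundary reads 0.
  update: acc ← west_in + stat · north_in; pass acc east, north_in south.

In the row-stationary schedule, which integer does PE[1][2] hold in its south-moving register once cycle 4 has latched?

RS (3×3). Following PE[1][2] plus its west/north inputs:
  0: (0,2).acc=0  regs=<0,0>
  0: (1,1).acc=0  regs=<0,0>
  0: (1,2).acc=0  regs=<0,0>
  1: (0,2).acc=0  regs=<0,0>
  1: (1,1).acc=0  regs=<0,0>
  1: (1,2).acc=0  regs=<0,0>
  2: (0,2).acc=30  regs=<30,6>
  2: (1,1).acc=37  regs=<37,1>
  2: (1,2).acc=0  regs=<0,0>
  3: (0,2).acc=48  regs=<48,7>
  3: (1,1).acc=94  regs=<94,6>
  3: (1,2).acc=79  regs=<79,6>
  4: (0,2).acc=51  regs=<51,8>
  4: (1,1).acc=75  regs=<75,7>
  4: (1,2).acc=143  regs=<143,7>

register = 7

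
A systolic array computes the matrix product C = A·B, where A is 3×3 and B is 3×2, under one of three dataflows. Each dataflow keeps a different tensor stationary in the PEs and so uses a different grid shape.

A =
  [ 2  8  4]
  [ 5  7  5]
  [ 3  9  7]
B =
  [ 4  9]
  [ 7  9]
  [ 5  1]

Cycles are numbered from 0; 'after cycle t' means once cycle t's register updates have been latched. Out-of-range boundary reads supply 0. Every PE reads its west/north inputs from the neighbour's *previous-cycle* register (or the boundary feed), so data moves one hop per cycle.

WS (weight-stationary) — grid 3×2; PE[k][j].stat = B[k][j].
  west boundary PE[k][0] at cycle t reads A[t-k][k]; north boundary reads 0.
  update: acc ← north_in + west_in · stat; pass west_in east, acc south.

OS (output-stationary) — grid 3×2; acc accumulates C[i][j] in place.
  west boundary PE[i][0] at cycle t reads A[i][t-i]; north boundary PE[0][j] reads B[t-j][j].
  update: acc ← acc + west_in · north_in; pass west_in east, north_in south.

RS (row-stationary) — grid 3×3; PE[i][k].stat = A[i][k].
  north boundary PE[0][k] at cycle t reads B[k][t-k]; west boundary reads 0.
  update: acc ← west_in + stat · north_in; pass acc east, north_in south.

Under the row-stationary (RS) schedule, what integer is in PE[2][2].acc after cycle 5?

RS (3×3). Following PE[2][2] plus its west/north inputs:
  @0  [1,2]  acc 0  |  →0  ↓0
  @0  [2,1]  acc 0  |  →0  ↓0
  @0  [2,2]  acc 0  |  →0  ↓0
  @1  [1,2]  acc 0  |  →0  ↓0
  @1  [2,1]  acc 0  |  →0  ↓0
  @1  [2,2]  acc 0  |  →0  ↓0
  @2  [1,2]  acc 0  |  →0  ↓0
  @2  [2,1]  acc 0  |  →0  ↓0
  @2  [2,2]  acc 0  |  →0  ↓0
  @3  [1,2]  acc 94  |  →94  ↓5
  @3  [2,1]  acc 75  |  →75  ↓7
  @3  [2,2]  acc 0  |  →0  ↓0
  @4  [1,2]  acc 113  |  →113  ↓1
  @4  [2,1]  acc 108  |  →108  ↓9
  @4  [2,2]  acc 110  |  →110  ↓5
  @5  [1,2]  acc 0  |  →0  ↓0
  @5  [2,1]  acc 0  |  →0  ↓0
  @5  [2,2]  acc 115  |  →115  ↓1

PE[2][2].acc = 115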